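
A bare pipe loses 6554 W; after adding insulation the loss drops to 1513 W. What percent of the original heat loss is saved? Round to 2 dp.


Savings = ((6554-1513)/6554)*100 = 76.91 %

76.91 %


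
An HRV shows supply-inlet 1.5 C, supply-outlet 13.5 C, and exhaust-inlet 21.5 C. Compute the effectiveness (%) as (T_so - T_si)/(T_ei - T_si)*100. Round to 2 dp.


eff = (13.5-1.5)/(21.5-1.5)*100 = 60.00 %

60.00 %


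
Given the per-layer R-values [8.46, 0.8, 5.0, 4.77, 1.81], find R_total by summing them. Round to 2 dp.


R_total = 8.46 + 0.8 + 5.0 + 4.77 + 1.81 = 20.84

20.84


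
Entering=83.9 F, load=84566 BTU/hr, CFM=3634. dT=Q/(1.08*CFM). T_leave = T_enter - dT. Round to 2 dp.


dT = 84566/(1.08*3634) = 21.5470
T_leave = 83.9 - 21.5470 = 62.35 F

62.35 F


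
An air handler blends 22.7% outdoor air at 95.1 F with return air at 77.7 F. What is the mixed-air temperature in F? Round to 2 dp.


T_mix = 77.7 + (22.7/100)*(95.1-77.7) = 81.65 F

81.65 F


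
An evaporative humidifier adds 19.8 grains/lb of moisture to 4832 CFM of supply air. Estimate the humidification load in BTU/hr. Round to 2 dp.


Q = 0.68 * 4832 * 19.8 = 65058.05 BTU/hr

65058.05 BTU/hr


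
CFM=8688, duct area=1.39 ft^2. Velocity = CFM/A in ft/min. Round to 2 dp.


V = 8688 / 1.39 = 6250.36 ft/min

6250.36 ft/min


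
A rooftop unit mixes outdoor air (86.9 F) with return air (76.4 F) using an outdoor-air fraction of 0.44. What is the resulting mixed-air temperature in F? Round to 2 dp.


T_mix = 0.44*86.9 + 0.56*76.4 = 81.02 F

81.02 F


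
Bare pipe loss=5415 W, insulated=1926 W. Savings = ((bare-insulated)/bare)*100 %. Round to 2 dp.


Savings = ((5415-1926)/5415)*100 = 64.43 %

64.43 %


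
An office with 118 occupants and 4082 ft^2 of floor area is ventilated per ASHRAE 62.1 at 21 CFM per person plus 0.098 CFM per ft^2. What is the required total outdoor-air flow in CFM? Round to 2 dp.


Total = 118*21 + 4082*0.098 = 2878.04 CFM

2878.04 CFM


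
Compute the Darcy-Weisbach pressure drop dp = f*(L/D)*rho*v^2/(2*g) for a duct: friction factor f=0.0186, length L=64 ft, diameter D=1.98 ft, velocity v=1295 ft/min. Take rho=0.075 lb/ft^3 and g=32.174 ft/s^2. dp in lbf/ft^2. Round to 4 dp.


v_fps = 1295/60 = 21.5833 ft/s
dp = 0.0186*(64/1.98)*0.075*21.5833^2/(2*32.174) = 0.3264 lbf/ft^2

0.3264 lbf/ft^2


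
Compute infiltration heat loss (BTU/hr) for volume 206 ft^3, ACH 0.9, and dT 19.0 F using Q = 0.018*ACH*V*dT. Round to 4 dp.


Q = 0.018 * 0.9 * 206 * 19.0 = 63.4068 BTU/hr

63.4068 BTU/hr


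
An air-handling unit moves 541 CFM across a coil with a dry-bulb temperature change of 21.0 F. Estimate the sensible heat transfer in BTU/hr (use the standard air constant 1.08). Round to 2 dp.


Q = 1.08 * 541 * 21.0 = 12269.88 BTU/hr

12269.88 BTU/hr


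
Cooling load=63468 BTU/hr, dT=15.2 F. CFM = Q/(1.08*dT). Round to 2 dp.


CFM = 63468 / (1.08 * 15.2) = 3866.23

3866.23 CFM


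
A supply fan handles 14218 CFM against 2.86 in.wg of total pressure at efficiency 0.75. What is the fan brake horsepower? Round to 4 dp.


BHP = 14218 * 2.86 / (6356 * 0.75) = 8.5302 hp

8.5302 hp


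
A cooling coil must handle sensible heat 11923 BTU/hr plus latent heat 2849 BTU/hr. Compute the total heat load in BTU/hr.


Qt = 11923 + 2849 = 14772 BTU/hr

14772 BTU/hr


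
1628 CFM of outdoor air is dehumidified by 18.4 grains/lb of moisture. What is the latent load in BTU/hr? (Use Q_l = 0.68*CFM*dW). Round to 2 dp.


Q = 0.68 * 1628 * 18.4 = 20369.54 BTU/hr

20369.54 BTU/hr


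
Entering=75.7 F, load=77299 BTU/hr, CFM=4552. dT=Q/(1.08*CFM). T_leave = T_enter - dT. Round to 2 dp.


dT = 77299/(1.08*4552) = 15.7235
T_leave = 75.7 - 15.7235 = 59.98 F

59.98 F


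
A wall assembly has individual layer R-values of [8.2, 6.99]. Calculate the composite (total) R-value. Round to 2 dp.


R_total = 8.2 + 6.99 = 15.19

15.19


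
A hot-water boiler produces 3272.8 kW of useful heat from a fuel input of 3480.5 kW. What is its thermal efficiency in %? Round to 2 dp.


eta = (3272.8/3480.5)*100 = 94.03 %

94.03 %


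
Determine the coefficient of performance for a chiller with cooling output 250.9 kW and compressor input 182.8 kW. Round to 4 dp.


COP = 250.9 / 182.8 = 1.3725

1.3725


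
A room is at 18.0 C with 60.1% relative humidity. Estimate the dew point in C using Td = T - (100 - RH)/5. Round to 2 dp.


Td = 18.0 - (100-60.1)/5 = 10.02 C

10.02 C


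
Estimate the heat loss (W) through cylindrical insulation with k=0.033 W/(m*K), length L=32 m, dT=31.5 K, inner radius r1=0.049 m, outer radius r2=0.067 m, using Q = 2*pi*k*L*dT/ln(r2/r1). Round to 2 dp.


Q = 2*pi*0.033*32*31.5/ln(0.067/0.049) = 668.02 W

668.02 W


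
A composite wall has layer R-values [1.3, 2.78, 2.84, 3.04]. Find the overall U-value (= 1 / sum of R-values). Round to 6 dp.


R_total = 1.3 + 2.78 + 2.84 + 3.04 = 9.96
U = 1/9.96 = 0.100402

0.100402


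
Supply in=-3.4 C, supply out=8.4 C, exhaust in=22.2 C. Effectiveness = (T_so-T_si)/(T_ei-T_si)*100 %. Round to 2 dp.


eff = (8.4-(-3.4))/(22.2-(-3.4))*100 = 46.09 %

46.09 %


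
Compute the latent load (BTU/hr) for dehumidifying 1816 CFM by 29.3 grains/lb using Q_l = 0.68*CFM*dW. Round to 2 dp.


Q = 0.68 * 1816 * 29.3 = 36181.98 BTU/hr

36181.98 BTU/hr


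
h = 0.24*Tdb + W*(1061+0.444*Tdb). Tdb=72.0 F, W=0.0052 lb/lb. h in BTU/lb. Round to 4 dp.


h = 0.24*72.0 + 0.0052*(1061+0.444*72.0) = 22.9634 BTU/lb

22.9634 BTU/lb


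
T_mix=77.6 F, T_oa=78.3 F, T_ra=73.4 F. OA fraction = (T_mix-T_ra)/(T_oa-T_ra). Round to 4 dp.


frac = (77.6 - 73.4) / (78.3 - 73.4) = 0.8571

0.8571


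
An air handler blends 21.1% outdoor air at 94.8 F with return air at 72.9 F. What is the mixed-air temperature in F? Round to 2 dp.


T_mix = 72.9 + (21.1/100)*(94.8-72.9) = 77.52 F

77.52 F


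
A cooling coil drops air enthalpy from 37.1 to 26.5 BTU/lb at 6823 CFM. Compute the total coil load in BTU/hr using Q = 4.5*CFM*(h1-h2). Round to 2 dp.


Q = 4.5 * 6823 * (37.1 - 26.5) = 325457.10 BTU/hr

325457.10 BTU/hr


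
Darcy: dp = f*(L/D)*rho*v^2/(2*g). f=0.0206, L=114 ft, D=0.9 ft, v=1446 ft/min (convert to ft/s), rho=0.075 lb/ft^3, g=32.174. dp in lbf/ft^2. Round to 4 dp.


v_fps = 1446/60 = 24.1 ft/s
dp = 0.0206*(114/0.9)*0.075*24.1^2/(2*32.174) = 1.7664 lbf/ft^2

1.7664 lbf/ft^2


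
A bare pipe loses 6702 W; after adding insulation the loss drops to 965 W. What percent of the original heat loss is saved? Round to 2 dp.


Savings = ((6702-965)/6702)*100 = 85.60 %

85.60 %


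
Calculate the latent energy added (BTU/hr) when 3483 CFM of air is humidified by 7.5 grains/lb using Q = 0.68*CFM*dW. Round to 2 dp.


Q = 0.68 * 3483 * 7.5 = 17763.30 BTU/hr

17763.30 BTU/hr


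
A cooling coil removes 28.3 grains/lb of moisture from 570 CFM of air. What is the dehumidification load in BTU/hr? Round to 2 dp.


Q = 0.68 * 570 * 28.3 = 10969.08 BTU/hr

10969.08 BTU/hr


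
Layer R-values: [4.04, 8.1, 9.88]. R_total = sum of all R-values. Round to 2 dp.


R_total = 4.04 + 8.1 + 9.88 = 22.02

22.02


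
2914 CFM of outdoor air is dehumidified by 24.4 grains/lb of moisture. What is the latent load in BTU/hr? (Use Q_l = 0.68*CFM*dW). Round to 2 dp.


Q = 0.68 * 2914 * 24.4 = 48349.09 BTU/hr

48349.09 BTU/hr


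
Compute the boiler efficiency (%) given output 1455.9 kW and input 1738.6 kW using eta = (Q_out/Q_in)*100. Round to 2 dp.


eta = (1455.9/1738.6)*100 = 83.74 %

83.74 %


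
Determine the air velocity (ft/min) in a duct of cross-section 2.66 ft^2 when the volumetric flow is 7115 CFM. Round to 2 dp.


V = 7115 / 2.66 = 2674.81 ft/min

2674.81 ft/min


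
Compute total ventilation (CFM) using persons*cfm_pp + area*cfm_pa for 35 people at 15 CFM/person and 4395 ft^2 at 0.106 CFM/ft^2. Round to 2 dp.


Total = 35*15 + 4395*0.106 = 990.87 CFM

990.87 CFM


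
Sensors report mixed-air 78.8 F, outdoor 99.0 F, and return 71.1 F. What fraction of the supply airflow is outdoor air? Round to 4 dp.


frac = (78.8 - 71.1) / (99.0 - 71.1) = 0.2760

0.2760


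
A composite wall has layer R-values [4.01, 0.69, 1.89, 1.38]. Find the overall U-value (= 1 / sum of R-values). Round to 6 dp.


R_total = 4.01 + 0.69 + 1.89 + 1.38 = 7.97
U = 1/7.97 = 0.125471

0.125471


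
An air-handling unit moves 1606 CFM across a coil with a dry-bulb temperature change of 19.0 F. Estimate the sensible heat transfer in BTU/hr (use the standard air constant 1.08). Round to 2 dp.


Q = 1.08 * 1606 * 19.0 = 32955.12 BTU/hr

32955.12 BTU/hr


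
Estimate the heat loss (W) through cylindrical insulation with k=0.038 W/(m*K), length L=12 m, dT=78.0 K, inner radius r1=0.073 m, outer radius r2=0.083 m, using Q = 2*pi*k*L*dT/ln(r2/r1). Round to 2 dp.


Q = 2*pi*0.038*12*78.0/ln(0.083/0.073) = 1740.76 W

1740.76 W


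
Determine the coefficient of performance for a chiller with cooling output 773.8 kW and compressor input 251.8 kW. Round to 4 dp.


COP = 773.8 / 251.8 = 3.0731

3.0731


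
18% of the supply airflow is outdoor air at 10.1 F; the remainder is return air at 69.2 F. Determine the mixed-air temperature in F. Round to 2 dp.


T_mix = 0.18*10.1 + 0.82*69.2 = 58.56 F

58.56 F


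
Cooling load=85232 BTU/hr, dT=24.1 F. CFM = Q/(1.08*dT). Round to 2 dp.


CFM = 85232 / (1.08 * 24.1) = 3274.63

3274.63 CFM


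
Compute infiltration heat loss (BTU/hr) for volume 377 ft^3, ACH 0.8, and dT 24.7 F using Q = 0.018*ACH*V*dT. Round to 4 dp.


Q = 0.018 * 0.8 * 377 * 24.7 = 134.0914 BTU/hr

134.0914 BTU/hr


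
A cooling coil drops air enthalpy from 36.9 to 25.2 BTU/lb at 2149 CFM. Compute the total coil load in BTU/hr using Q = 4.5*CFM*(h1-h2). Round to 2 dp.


Q = 4.5 * 2149 * (36.9 - 25.2) = 113144.85 BTU/hr

113144.85 BTU/hr


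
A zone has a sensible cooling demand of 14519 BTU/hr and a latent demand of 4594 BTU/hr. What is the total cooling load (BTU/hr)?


Qt = 14519 + 4594 = 19113 BTU/hr

19113 BTU/hr


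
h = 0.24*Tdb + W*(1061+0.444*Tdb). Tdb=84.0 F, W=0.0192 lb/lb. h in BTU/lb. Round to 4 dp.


h = 0.24*84.0 + 0.0192*(1061+0.444*84.0) = 41.2473 BTU/lb

41.2473 BTU/lb


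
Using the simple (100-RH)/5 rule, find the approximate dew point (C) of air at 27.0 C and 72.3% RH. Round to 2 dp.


Td = 27.0 - (100-72.3)/5 = 21.46 C

21.46 C


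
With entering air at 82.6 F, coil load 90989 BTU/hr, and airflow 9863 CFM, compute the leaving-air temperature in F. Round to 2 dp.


dT = 90989/(1.08*9863) = 8.5419
T_leave = 82.6 - 8.5419 = 74.06 F

74.06 F


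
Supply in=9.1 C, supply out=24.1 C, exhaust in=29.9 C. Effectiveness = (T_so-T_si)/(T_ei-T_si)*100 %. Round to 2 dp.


eff = (24.1-9.1)/(29.9-9.1)*100 = 72.12 %

72.12 %


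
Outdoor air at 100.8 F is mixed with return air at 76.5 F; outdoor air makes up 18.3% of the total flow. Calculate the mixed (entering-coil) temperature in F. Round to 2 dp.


T_mix = 76.5 + (18.3/100)*(100.8-76.5) = 80.95 F

80.95 F


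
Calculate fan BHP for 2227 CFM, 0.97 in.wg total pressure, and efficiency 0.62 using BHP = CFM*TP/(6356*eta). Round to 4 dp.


BHP = 2227 * 0.97 / (6356 * 0.62) = 0.5482 hp

0.5482 hp


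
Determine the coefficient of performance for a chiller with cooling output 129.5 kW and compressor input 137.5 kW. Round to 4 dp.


COP = 129.5 / 137.5 = 0.9418

0.9418


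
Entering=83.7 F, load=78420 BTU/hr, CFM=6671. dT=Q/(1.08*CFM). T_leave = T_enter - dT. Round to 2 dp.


dT = 78420/(1.08*6671) = 10.8846
T_leave = 83.7 - 10.8846 = 72.82 F

72.82 F


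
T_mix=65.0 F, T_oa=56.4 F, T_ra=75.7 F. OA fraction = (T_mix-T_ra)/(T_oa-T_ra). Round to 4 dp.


frac = (65.0 - 75.7) / (56.4 - 75.7) = 0.5544

0.5544


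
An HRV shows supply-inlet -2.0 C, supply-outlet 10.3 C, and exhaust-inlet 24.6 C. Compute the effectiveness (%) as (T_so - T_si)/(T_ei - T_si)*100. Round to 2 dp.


eff = (10.3-(-2.0))/(24.6-(-2.0))*100 = 46.24 %

46.24 %


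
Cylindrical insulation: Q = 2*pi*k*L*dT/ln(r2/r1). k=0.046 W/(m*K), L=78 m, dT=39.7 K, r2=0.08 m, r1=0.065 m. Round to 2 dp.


Q = 2*pi*0.046*78*39.7/ln(0.08/0.065) = 4310.36 W

4310.36 W


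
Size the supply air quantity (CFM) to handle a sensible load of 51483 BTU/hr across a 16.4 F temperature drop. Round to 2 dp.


CFM = 51483 / (1.08 * 16.4) = 2906.67

2906.67 CFM


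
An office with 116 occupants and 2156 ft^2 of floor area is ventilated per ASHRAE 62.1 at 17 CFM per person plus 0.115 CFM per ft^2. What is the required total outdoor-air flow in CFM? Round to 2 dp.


Total = 116*17 + 2156*0.115 = 2219.94 CFM

2219.94 CFM


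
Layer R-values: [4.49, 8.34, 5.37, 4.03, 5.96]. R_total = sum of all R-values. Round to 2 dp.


R_total = 4.49 + 8.34 + 5.37 + 4.03 + 5.96 = 28.19

28.19


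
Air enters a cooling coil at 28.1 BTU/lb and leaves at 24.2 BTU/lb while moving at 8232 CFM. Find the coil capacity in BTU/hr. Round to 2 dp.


Q = 4.5 * 8232 * (28.1 - 24.2) = 144471.60 BTU/hr

144471.60 BTU/hr


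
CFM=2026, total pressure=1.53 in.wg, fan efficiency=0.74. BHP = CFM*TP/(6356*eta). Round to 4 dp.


BHP = 2026 * 1.53 / (6356 * 0.74) = 0.6590 hp

0.6590 hp


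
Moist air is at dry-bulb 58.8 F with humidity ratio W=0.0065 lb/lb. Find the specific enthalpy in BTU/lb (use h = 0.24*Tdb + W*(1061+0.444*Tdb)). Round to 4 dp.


h = 0.24*58.8 + 0.0065*(1061+0.444*58.8) = 21.1782 BTU/lb

21.1782 BTU/lb


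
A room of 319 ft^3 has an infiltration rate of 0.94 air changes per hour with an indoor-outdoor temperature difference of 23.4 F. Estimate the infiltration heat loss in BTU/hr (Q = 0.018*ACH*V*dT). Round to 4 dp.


Q = 0.018 * 0.94 * 319 * 23.4 = 126.3010 BTU/hr

126.3010 BTU/hr


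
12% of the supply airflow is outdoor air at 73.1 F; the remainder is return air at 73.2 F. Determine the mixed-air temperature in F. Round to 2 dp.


T_mix = 0.12*73.1 + 0.88*73.2 = 73.19 F

73.19 F


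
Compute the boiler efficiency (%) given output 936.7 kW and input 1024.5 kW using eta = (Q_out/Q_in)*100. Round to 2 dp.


eta = (936.7/1024.5)*100 = 91.43 %

91.43 %


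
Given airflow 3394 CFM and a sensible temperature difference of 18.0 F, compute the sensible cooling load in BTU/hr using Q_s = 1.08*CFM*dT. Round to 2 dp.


Q = 1.08 * 3394 * 18.0 = 65979.36 BTU/hr

65979.36 BTU/hr


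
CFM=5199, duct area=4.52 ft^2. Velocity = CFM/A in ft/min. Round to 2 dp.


V = 5199 / 4.52 = 1150.22 ft/min

1150.22 ft/min


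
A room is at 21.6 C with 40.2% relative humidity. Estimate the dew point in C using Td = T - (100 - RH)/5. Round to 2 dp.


Td = 21.6 - (100-40.2)/5 = 9.64 C

9.64 C


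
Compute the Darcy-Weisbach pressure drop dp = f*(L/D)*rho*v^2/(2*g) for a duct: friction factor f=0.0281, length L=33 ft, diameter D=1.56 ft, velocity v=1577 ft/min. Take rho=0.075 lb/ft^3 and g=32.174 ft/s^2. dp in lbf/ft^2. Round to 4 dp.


v_fps = 1577/60 = 26.2833 ft/s
dp = 0.0281*(33/1.56)*0.075*26.2833^2/(2*32.174) = 0.4786 lbf/ft^2

0.4786 lbf/ft^2


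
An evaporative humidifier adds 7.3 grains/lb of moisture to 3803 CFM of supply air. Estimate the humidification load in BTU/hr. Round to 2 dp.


Q = 0.68 * 3803 * 7.3 = 18878.09 BTU/hr

18878.09 BTU/hr


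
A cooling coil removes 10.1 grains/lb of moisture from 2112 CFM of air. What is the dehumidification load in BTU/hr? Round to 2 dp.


Q = 0.68 * 2112 * 10.1 = 14505.22 BTU/hr

14505.22 BTU/hr


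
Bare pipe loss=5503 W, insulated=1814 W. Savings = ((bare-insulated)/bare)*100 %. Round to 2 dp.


Savings = ((5503-1814)/5503)*100 = 67.04 %

67.04 %


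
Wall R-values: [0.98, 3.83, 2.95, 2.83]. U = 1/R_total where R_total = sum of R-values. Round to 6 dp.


R_total = 0.98 + 3.83 + 2.95 + 2.83 = 10.59
U = 1/10.59 = 0.094429

0.094429


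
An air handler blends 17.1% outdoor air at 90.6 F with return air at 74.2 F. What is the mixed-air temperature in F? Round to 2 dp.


T_mix = 74.2 + (17.1/100)*(90.6-74.2) = 77.00 F

77.00 F


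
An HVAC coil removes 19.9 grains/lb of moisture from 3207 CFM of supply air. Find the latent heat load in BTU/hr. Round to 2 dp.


Q = 0.68 * 3207 * 19.9 = 43397.12 BTU/hr

43397.12 BTU/hr


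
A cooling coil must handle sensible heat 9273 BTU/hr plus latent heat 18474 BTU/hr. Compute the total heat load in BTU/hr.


Qt = 9273 + 18474 = 27747 BTU/hr

27747 BTU/hr


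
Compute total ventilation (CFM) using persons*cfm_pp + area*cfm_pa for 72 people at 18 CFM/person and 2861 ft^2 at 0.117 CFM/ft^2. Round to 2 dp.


Total = 72*18 + 2861*0.117 = 1630.74 CFM

1630.74 CFM


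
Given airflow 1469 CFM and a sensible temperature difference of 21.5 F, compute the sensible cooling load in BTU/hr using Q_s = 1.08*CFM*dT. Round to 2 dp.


Q = 1.08 * 1469 * 21.5 = 34110.18 BTU/hr

34110.18 BTU/hr


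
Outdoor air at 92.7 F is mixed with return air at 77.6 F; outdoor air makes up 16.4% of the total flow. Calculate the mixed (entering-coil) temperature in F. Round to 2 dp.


T_mix = 77.6 + (16.4/100)*(92.7-77.6) = 80.08 F

80.08 F


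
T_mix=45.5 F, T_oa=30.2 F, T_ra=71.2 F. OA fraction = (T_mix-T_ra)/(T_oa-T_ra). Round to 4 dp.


frac = (45.5 - 71.2) / (30.2 - 71.2) = 0.6268

0.6268


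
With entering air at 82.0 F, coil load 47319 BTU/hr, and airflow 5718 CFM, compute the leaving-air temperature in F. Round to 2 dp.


dT = 47319/(1.08*5718) = 7.6624
T_leave = 82.0 - 7.6624 = 74.34 F

74.34 F


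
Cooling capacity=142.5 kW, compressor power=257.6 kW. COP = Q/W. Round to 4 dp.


COP = 142.5 / 257.6 = 0.5532

0.5532


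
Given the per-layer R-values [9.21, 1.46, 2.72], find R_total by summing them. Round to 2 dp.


R_total = 9.21 + 1.46 + 2.72 = 13.39

13.39


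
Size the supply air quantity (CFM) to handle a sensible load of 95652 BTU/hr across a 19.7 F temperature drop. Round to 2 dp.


CFM = 95652 / (1.08 * 19.7) = 4495.77

4495.77 CFM


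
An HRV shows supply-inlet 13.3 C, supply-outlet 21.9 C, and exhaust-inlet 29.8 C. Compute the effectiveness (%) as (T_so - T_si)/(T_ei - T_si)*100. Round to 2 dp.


eff = (21.9-13.3)/(29.8-13.3)*100 = 52.12 %

52.12 %


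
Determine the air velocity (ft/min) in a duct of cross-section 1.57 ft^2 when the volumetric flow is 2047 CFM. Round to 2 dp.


V = 2047 / 1.57 = 1303.82 ft/min

1303.82 ft/min


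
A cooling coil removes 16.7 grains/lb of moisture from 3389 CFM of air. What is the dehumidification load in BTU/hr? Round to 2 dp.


Q = 0.68 * 3389 * 16.7 = 38485.48 BTU/hr

38485.48 BTU/hr


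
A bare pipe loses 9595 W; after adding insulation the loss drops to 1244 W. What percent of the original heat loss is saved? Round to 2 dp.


Savings = ((9595-1244)/9595)*100 = 87.03 %

87.03 %


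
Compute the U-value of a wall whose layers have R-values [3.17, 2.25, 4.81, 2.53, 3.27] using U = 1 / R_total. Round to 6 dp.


R_total = 3.17 + 2.25 + 4.81 + 2.53 + 3.27 = 16.03
U = 1/16.03 = 0.062383

0.062383


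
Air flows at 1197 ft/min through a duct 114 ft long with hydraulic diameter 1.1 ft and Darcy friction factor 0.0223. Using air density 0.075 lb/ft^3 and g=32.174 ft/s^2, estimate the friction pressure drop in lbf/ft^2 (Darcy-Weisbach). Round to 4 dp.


v_fps = 1197/60 = 19.95 ft/s
dp = 0.0223*(114/1.1)*0.075*19.95^2/(2*32.174) = 1.0721 lbf/ft^2

1.0721 lbf/ft^2


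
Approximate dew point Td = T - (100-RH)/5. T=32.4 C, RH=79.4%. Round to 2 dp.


Td = 32.4 - (100-79.4)/5 = 28.28 C

28.28 C


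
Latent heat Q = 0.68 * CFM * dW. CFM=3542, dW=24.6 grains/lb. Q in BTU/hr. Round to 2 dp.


Q = 0.68 * 3542 * 24.6 = 59250.58 BTU/hr

59250.58 BTU/hr


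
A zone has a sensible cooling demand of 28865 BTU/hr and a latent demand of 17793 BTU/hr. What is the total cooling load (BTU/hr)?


Qt = 28865 + 17793 = 46658 BTU/hr

46658 BTU/hr


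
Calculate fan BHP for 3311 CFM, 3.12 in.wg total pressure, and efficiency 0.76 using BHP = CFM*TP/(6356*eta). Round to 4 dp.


BHP = 3311 * 3.12 / (6356 * 0.76) = 2.1385 hp

2.1385 hp


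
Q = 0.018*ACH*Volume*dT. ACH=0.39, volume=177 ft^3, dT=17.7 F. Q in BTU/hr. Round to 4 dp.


Q = 0.018 * 0.39 * 177 * 17.7 = 21.9930 BTU/hr

21.9930 BTU/hr


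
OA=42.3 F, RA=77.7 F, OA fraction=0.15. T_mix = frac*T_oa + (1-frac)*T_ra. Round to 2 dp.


T_mix = 0.15*42.3 + 0.85*77.7 = 72.39 F

72.39 F


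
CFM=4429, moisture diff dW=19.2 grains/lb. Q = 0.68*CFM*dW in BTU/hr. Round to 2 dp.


Q = 0.68 * 4429 * 19.2 = 57825.02 BTU/hr

57825.02 BTU/hr


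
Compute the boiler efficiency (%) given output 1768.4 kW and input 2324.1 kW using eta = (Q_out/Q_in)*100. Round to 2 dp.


eta = (1768.4/2324.1)*100 = 76.09 %

76.09 %


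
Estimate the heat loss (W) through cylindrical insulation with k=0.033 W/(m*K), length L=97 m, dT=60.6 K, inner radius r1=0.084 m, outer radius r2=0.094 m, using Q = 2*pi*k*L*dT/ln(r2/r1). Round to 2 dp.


Q = 2*pi*0.033*97*60.6/ln(0.094/0.084) = 10836.04 W

10836.04 W


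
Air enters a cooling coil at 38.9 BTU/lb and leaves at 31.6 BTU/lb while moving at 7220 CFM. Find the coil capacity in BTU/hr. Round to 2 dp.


Q = 4.5 * 7220 * (38.9 - 31.6) = 237177.00 BTU/hr

237177.00 BTU/hr


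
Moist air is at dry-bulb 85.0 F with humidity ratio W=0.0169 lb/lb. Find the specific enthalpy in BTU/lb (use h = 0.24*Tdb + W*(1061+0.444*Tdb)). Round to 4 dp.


h = 0.24*85.0 + 0.0169*(1061+0.444*85.0) = 38.9687 BTU/lb

38.9687 BTU/lb


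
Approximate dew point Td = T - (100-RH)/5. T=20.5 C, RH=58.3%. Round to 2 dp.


Td = 20.5 - (100-58.3)/5 = 12.16 C

12.16 C


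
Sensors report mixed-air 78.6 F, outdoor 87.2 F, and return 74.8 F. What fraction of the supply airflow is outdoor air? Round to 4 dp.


frac = (78.6 - 74.8) / (87.2 - 74.8) = 0.3065

0.3065


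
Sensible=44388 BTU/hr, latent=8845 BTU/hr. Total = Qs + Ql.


Qt = 44388 + 8845 = 53233 BTU/hr

53233 BTU/hr


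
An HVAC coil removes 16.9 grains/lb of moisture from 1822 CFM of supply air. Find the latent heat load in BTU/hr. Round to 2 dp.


Q = 0.68 * 1822 * 16.9 = 20938.42 BTU/hr

20938.42 BTU/hr


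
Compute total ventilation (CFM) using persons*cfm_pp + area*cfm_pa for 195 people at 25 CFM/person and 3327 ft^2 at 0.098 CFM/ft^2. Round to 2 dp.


Total = 195*25 + 3327*0.098 = 5201.05 CFM

5201.05 CFM


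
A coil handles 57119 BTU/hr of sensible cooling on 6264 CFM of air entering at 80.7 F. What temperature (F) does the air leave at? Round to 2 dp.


dT = 57119/(1.08*6264) = 8.4432
T_leave = 80.7 - 8.4432 = 72.26 F

72.26 F


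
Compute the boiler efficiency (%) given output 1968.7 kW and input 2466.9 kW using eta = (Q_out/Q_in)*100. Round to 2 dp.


eta = (1968.7/2466.9)*100 = 79.80 %

79.80 %


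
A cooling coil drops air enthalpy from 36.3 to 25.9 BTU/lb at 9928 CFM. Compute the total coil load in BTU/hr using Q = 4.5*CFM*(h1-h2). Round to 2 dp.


Q = 4.5 * 9928 * (36.3 - 25.9) = 464630.40 BTU/hr

464630.40 BTU/hr


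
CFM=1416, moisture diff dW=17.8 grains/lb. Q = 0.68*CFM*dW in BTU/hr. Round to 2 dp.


Q = 0.68 * 1416 * 17.8 = 17139.26 BTU/hr

17139.26 BTU/hr


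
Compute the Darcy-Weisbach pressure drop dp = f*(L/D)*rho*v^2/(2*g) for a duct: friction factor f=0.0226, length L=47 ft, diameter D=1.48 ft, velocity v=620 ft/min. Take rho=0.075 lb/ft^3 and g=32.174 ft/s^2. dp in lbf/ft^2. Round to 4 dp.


v_fps = 620/60 = 10.3333 ft/s
dp = 0.0226*(47/1.48)*0.075*10.3333^2/(2*32.174) = 0.0893 lbf/ft^2

0.0893 lbf/ft^2


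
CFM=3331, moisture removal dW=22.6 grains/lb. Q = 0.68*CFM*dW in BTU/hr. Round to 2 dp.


Q = 0.68 * 3331 * 22.6 = 51190.81 BTU/hr

51190.81 BTU/hr


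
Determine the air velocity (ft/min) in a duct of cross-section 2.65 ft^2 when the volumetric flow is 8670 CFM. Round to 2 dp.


V = 8670 / 2.65 = 3271.70 ft/min

3271.70 ft/min


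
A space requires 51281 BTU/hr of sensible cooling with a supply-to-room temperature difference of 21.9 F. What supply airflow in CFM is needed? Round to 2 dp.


CFM = 51281 / (1.08 * 21.9) = 2168.15

2168.15 CFM


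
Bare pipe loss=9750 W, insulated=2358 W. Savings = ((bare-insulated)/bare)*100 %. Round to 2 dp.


Savings = ((9750-2358)/9750)*100 = 75.82 %

75.82 %


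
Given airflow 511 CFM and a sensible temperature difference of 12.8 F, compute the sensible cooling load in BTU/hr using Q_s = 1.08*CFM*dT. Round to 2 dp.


Q = 1.08 * 511 * 12.8 = 7064.06 BTU/hr

7064.06 BTU/hr


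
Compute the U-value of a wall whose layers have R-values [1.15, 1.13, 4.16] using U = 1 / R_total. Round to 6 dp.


R_total = 1.15 + 1.13 + 4.16 = 6.44
U = 1/6.44 = 0.155280

0.155280


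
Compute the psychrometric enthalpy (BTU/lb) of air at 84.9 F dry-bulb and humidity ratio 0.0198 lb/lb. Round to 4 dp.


h = 0.24*84.9 + 0.0198*(1061+0.444*84.9) = 42.1302 BTU/lb

42.1302 BTU/lb


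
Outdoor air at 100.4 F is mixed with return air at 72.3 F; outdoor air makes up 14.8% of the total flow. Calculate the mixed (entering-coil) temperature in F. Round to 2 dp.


T_mix = 72.3 + (14.8/100)*(100.4-72.3) = 76.46 F

76.46 F


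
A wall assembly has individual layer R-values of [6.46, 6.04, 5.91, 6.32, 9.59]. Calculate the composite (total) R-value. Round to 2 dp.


R_total = 6.46 + 6.04 + 5.91 + 6.32 + 9.59 = 34.32

34.32


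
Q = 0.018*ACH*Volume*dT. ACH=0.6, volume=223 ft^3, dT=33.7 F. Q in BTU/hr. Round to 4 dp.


Q = 0.018 * 0.6 * 223 * 33.7 = 81.1631 BTU/hr

81.1631 BTU/hr


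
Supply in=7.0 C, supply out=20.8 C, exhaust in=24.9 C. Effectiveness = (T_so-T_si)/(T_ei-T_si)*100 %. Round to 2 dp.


eff = (20.8-7.0)/(24.9-7.0)*100 = 77.09 %

77.09 %


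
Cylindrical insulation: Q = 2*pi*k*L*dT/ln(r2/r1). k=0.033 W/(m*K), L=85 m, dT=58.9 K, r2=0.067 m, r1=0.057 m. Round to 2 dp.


Q = 2*pi*0.033*85*58.9/ln(0.067/0.057) = 6422.08 W

6422.08 W


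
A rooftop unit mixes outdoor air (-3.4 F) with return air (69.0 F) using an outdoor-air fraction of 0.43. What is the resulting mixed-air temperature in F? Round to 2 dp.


T_mix = 0.43*(-3.4) + 0.57*69.0 = 37.87 F

37.87 F


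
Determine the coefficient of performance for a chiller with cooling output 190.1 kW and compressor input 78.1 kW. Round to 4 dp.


COP = 190.1 / 78.1 = 2.4341

2.4341


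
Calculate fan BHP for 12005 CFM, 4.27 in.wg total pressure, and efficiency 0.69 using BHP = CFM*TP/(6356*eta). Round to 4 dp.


BHP = 12005 * 4.27 / (6356 * 0.69) = 11.6885 hp

11.6885 hp


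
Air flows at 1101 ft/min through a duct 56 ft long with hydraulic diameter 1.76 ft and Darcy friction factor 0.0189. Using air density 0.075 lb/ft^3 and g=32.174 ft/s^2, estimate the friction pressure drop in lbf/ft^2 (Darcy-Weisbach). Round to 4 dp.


v_fps = 1101/60 = 18.35 ft/s
dp = 0.0189*(56/1.76)*0.075*18.35^2/(2*32.174) = 0.2360 lbf/ft^2

0.2360 lbf/ft^2


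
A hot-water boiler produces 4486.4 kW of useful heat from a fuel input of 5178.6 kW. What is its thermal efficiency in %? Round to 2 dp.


eta = (4486.4/5178.6)*100 = 86.63 %

86.63 %


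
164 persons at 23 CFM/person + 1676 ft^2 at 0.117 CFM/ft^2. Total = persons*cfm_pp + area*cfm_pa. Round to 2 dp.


Total = 164*23 + 1676*0.117 = 3968.09 CFM

3968.09 CFM


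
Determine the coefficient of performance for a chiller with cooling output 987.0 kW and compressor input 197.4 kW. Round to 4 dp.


COP = 987.0 / 197.4 = 5.0000

5.0000


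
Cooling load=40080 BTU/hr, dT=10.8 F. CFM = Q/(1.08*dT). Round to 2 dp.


CFM = 40080 / (1.08 * 10.8) = 3436.21

3436.21 CFM


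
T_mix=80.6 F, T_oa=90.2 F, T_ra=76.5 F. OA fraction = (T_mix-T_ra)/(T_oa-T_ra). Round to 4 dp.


frac = (80.6 - 76.5) / (90.2 - 76.5) = 0.2993

0.2993


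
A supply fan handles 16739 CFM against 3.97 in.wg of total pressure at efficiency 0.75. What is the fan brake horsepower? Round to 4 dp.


BHP = 16739 * 3.97 / (6356 * 0.75) = 13.9404 hp

13.9404 hp


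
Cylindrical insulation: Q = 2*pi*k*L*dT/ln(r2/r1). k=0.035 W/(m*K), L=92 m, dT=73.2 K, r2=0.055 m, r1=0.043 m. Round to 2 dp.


Q = 2*pi*0.035*92*73.2/ln(0.055/0.043) = 6016.96 W

6016.96 W


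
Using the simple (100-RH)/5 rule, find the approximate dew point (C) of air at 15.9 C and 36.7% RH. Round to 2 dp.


Td = 15.9 - (100-36.7)/5 = 3.24 C

3.24 C


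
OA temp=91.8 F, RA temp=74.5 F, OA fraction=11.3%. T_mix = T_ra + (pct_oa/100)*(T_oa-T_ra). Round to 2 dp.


T_mix = 74.5 + (11.3/100)*(91.8-74.5) = 76.45 F

76.45 F


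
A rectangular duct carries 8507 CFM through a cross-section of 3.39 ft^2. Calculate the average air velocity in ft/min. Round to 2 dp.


V = 8507 / 3.39 = 2509.44 ft/min

2509.44 ft/min


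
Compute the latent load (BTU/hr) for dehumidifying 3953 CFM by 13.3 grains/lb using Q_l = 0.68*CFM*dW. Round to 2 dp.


Q = 0.68 * 3953 * 13.3 = 35750.93 BTU/hr

35750.93 BTU/hr


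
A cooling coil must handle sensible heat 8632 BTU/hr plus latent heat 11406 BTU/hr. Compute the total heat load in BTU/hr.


Qt = 8632 + 11406 = 20038 BTU/hr

20038 BTU/hr


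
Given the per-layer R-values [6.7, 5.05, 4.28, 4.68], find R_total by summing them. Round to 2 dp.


R_total = 6.7 + 5.05 + 4.28 + 4.68 = 20.71

20.71


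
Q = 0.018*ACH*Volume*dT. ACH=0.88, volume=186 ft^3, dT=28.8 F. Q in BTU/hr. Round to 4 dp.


Q = 0.018 * 0.88 * 186 * 28.8 = 84.8517 BTU/hr

84.8517 BTU/hr


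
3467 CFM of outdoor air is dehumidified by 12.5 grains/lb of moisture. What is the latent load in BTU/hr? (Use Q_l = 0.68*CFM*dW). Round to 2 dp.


Q = 0.68 * 3467 * 12.5 = 29469.50 BTU/hr

29469.50 BTU/hr


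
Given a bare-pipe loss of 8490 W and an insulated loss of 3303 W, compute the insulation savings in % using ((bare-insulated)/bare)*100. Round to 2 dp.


Savings = ((8490-3303)/8490)*100 = 61.10 %

61.10 %


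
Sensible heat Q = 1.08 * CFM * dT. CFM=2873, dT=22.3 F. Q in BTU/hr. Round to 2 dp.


Q = 1.08 * 2873 * 22.3 = 69193.33 BTU/hr

69193.33 BTU/hr


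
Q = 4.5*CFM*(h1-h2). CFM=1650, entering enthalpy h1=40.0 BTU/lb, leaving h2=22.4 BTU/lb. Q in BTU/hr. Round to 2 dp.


Q = 4.5 * 1650 * (40.0 - 22.4) = 130680.00 BTU/hr

130680.00 BTU/hr


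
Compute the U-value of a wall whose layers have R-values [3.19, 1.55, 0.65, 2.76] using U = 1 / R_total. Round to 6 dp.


R_total = 3.19 + 1.55 + 0.65 + 2.76 = 8.15
U = 1/8.15 = 0.122699

0.122699


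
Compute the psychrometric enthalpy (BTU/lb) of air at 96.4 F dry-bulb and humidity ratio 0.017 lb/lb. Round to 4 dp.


h = 0.24*96.4 + 0.017*(1061+0.444*96.4) = 41.9006 BTU/lb

41.9006 BTU/lb


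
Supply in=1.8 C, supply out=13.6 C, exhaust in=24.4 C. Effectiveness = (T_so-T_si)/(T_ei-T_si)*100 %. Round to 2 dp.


eff = (13.6-1.8)/(24.4-1.8)*100 = 52.21 %

52.21 %


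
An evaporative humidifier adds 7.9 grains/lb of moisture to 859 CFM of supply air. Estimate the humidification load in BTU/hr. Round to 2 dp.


Q = 0.68 * 859 * 7.9 = 4614.55 BTU/hr

4614.55 BTU/hr


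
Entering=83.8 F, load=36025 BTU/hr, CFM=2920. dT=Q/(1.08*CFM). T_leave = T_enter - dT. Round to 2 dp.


dT = 36025/(1.08*2920) = 11.4235
T_leave = 83.8 - 11.4235 = 72.38 F

72.38 F


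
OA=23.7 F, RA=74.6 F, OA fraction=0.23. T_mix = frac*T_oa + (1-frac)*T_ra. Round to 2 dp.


T_mix = 0.23*23.7 + 0.77*74.6 = 62.89 F

62.89 F


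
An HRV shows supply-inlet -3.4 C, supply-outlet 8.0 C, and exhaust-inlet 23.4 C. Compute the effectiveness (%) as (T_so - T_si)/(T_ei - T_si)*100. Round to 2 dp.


eff = (8.0-(-3.4))/(23.4-(-3.4))*100 = 42.54 %

42.54 %


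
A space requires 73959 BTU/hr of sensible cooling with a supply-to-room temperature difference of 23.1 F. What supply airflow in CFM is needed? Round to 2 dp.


CFM = 73959 / (1.08 * 23.1) = 2964.53

2964.53 CFM


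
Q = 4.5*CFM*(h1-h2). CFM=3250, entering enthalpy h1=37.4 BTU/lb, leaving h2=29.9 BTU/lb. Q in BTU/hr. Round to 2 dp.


Q = 4.5 * 3250 * (37.4 - 29.9) = 109687.50 BTU/hr

109687.50 BTU/hr


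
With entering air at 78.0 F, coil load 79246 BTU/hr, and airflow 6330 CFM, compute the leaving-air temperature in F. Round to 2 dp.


dT = 79246/(1.08*6330) = 11.5918
T_leave = 78.0 - 11.5918 = 66.41 F

66.41 F


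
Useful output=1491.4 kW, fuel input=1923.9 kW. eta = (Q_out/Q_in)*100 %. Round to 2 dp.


eta = (1491.4/1923.9)*100 = 77.52 %

77.52 %


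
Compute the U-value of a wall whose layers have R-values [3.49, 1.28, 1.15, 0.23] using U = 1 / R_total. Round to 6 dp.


R_total = 3.49 + 1.28 + 1.15 + 0.23 = 6.15
U = 1/6.15 = 0.162602

0.162602


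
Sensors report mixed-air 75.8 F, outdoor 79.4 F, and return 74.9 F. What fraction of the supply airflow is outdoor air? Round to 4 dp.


frac = (75.8 - 74.9) / (79.4 - 74.9) = 0.2000

0.2000


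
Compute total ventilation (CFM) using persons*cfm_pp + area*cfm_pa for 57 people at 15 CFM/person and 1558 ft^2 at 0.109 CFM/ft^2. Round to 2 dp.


Total = 57*15 + 1558*0.109 = 1024.82 CFM

1024.82 CFM


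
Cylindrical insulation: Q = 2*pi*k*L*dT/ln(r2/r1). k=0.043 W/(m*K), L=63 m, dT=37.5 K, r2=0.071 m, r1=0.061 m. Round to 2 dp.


Q = 2*pi*0.043*63*37.5/ln(0.071/0.061) = 4204.66 W

4204.66 W


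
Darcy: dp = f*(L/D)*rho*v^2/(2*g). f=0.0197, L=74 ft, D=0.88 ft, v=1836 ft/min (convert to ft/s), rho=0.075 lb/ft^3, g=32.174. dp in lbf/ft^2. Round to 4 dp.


v_fps = 1836/60 = 30.6 ft/s
dp = 0.0197*(74/0.88)*0.075*30.6^2/(2*32.174) = 1.8079 lbf/ft^2

1.8079 lbf/ft^2


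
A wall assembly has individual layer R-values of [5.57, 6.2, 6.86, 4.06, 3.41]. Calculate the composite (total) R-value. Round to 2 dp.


R_total = 5.57 + 6.2 + 6.86 + 4.06 + 3.41 = 26.10

26.10


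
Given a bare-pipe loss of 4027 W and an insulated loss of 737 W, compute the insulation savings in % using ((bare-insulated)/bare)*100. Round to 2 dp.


Savings = ((4027-737)/4027)*100 = 81.70 %

81.70 %


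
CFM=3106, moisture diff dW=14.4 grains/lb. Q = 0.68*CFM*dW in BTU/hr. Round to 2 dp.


Q = 0.68 * 3106 * 14.4 = 30413.95 BTU/hr

30413.95 BTU/hr


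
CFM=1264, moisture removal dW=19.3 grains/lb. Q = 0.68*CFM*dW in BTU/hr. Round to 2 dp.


Q = 0.68 * 1264 * 19.3 = 16588.74 BTU/hr

16588.74 BTU/hr


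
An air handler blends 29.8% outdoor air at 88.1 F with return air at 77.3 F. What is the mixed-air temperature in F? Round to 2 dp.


T_mix = 77.3 + (29.8/100)*(88.1-77.3) = 80.52 F

80.52 F


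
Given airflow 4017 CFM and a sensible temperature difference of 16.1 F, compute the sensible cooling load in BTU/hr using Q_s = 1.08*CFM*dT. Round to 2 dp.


Q = 1.08 * 4017 * 16.1 = 69847.60 BTU/hr

69847.60 BTU/hr


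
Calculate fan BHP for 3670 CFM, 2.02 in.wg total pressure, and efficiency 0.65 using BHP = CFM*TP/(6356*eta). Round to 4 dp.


BHP = 3670 * 2.02 / (6356 * 0.65) = 1.7944 hp

1.7944 hp


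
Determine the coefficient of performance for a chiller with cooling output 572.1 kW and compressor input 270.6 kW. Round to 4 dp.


COP = 572.1 / 270.6 = 2.1142

2.1142


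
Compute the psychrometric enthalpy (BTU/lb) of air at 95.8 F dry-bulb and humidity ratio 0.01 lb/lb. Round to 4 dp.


h = 0.24*95.8 + 0.01*(1061+0.444*95.8) = 34.0274 BTU/lb

34.0274 BTU/lb


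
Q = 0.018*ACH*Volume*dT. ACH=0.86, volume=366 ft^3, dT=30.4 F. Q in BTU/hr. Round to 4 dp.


Q = 0.018 * 0.86 * 366 * 30.4 = 172.2367 BTU/hr

172.2367 BTU/hr


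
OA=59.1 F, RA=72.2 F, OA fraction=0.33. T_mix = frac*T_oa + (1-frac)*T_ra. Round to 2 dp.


T_mix = 0.33*59.1 + 0.67*72.2 = 67.88 F

67.88 F


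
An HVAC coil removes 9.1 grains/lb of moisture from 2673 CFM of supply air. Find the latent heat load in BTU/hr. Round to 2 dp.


Q = 0.68 * 2673 * 9.1 = 16540.52 BTU/hr

16540.52 BTU/hr


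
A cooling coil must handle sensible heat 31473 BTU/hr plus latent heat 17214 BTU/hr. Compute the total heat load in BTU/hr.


Qt = 31473 + 17214 = 48687 BTU/hr

48687 BTU/hr


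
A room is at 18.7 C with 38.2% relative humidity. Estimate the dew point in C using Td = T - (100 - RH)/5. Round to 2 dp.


Td = 18.7 - (100-38.2)/5 = 6.34 C

6.34 C


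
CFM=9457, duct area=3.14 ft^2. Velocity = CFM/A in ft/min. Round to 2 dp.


V = 9457 / 3.14 = 3011.78 ft/min

3011.78 ft/min


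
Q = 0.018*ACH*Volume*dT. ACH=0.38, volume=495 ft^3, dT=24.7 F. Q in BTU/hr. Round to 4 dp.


Q = 0.018 * 0.38 * 495 * 24.7 = 83.6293 BTU/hr

83.6293 BTU/hr


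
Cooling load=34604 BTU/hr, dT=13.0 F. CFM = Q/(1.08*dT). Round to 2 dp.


CFM = 34604 / (1.08 * 13.0) = 2464.67

2464.67 CFM


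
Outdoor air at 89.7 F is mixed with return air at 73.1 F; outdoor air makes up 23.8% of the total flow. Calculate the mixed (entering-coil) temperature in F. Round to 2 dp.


T_mix = 73.1 + (23.8/100)*(89.7-73.1) = 77.05 F

77.05 F


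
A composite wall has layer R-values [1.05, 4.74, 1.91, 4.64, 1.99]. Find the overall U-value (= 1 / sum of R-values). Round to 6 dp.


R_total = 1.05 + 4.74 + 1.91 + 4.64 + 1.99 = 14.33
U = 1/14.33 = 0.069784

0.069784


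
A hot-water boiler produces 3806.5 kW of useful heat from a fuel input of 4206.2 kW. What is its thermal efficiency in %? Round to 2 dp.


eta = (3806.5/4206.2)*100 = 90.50 %

90.50 %


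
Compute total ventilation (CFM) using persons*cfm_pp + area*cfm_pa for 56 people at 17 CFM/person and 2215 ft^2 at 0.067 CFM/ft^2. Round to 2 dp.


Total = 56*17 + 2215*0.067 = 1100.41 CFM

1100.41 CFM


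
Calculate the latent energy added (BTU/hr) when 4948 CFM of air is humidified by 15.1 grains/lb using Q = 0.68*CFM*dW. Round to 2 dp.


Q = 0.68 * 4948 * 15.1 = 50806.06 BTU/hr

50806.06 BTU/hr


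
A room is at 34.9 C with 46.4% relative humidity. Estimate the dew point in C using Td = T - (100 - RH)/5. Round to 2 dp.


Td = 34.9 - (100-46.4)/5 = 24.18 C

24.18 C


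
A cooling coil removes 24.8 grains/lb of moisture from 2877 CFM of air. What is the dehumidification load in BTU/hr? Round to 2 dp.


Q = 0.68 * 2877 * 24.8 = 48517.73 BTU/hr

48517.73 BTU/hr


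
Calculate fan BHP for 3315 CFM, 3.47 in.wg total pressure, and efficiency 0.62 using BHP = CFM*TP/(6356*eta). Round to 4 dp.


BHP = 3315 * 3.47 / (6356 * 0.62) = 2.9190 hp

2.9190 hp


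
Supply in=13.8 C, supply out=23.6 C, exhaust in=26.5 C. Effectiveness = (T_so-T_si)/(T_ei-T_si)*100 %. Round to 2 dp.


eff = (23.6-13.8)/(26.5-13.8)*100 = 77.17 %

77.17 %


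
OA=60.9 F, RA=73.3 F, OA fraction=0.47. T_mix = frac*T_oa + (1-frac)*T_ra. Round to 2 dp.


T_mix = 0.47*60.9 + 0.53*73.3 = 67.47 F

67.47 F


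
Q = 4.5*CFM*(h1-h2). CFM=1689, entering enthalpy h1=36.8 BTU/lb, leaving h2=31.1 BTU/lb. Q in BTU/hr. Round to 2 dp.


Q = 4.5 * 1689 * (36.8 - 31.1) = 43322.85 BTU/hr

43322.85 BTU/hr


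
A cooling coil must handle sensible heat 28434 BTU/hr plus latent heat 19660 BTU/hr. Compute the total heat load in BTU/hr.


Qt = 28434 + 19660 = 48094 BTU/hr

48094 BTU/hr


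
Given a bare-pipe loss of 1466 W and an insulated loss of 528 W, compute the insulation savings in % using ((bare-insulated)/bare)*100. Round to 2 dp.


Savings = ((1466-528)/1466)*100 = 63.98 %

63.98 %


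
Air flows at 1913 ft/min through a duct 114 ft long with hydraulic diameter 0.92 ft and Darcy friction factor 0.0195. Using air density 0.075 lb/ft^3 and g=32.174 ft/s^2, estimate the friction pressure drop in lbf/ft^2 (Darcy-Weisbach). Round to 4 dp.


v_fps = 1913/60 = 31.8833 ft/s
dp = 0.0195*(114/0.92)*0.075*31.8833^2/(2*32.174) = 2.8629 lbf/ft^2

2.8629 lbf/ft^2


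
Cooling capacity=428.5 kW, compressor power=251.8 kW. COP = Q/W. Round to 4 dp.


COP = 428.5 / 251.8 = 1.7017

1.7017
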